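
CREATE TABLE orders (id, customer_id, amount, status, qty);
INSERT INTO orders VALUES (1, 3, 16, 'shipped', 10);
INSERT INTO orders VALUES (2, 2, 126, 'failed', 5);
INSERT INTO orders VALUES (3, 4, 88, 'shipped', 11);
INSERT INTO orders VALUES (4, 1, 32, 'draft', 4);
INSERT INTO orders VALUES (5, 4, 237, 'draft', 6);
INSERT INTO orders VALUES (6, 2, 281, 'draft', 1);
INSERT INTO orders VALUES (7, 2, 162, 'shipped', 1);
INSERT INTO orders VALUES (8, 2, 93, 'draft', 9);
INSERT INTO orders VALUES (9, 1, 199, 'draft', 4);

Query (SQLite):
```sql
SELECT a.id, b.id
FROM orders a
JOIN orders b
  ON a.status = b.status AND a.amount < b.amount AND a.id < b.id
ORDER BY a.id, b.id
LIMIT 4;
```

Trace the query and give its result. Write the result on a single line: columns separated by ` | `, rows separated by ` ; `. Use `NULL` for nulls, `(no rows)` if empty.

1 | 3 ; 1 | 7 ; 3 | 7 ; 4 | 5

Pairs (a,b) with same status, a.amount < b.amount, a.id < b.id.
status groups: draft:{4,5,6,8,9} failed:{2} shipped:{1,3,7}
Ordered by (a.id, b.id); first 4.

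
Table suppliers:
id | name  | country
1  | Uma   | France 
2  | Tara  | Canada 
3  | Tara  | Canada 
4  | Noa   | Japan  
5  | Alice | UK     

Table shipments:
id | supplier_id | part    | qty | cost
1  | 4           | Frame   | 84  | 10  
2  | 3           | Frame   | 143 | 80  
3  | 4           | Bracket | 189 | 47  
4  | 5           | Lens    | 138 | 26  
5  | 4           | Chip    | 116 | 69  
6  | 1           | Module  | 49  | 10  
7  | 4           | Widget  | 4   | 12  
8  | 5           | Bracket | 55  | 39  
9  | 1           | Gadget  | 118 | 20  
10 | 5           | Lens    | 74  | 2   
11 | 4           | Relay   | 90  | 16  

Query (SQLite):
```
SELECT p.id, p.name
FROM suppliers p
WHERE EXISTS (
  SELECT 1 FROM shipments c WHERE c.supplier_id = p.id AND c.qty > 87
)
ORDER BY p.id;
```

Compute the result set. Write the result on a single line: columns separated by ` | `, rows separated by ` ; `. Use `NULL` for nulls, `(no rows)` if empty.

For each suppliers row, check whether any shipments with matching supplier_id has qty > 87.
Keep rows where that is true.

1 | Uma ; 3 | Tara ; 4 | Noa ; 5 | Alice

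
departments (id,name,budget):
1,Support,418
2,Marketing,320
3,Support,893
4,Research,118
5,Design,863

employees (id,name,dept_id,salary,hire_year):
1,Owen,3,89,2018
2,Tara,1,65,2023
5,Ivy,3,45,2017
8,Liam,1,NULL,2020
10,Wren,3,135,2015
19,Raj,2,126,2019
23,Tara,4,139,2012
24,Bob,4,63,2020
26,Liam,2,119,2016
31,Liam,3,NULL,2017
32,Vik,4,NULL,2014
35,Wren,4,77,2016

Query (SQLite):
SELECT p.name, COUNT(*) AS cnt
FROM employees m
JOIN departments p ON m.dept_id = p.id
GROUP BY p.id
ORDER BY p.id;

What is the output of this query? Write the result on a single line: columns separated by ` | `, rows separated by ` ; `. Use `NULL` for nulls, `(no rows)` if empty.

Join each employees row to its departments via dept_id.
Group joined rows by departments.id; compute COUNT(*) per group.
  1: ids {2, 8} → COUNT(*)=2
  2: ids {19, 26} → COUNT(*)=2
  3: ids {1, 5, 10, 31} → COUNT(*)=4
  4: ids {23, 24, 32, 35} → COUNT(*)=4

Support | 2 ; Marketing | 2 ; Support | 4 ; Research | 4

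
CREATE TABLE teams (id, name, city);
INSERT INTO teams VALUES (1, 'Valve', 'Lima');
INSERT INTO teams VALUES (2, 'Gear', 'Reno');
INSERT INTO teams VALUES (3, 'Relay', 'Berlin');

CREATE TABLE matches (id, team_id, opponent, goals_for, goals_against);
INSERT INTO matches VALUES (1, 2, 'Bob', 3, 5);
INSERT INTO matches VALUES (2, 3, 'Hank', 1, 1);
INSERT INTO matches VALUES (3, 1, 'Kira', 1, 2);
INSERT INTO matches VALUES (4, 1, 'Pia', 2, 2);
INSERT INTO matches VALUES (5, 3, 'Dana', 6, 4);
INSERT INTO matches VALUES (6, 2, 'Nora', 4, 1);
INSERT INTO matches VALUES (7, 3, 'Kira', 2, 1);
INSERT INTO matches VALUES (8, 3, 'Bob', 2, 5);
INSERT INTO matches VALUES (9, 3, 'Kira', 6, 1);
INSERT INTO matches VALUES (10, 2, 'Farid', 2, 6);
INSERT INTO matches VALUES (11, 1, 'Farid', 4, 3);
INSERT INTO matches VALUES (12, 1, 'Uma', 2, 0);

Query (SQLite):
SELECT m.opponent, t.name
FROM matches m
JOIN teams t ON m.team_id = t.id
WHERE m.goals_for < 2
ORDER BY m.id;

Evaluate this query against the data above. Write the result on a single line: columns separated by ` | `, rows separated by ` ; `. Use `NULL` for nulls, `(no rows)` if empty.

Each matches row matches the teams row where team_id = teams.id.
Then keep rows with m.goals_for < 2.

Hank | Relay ; Kira | Valve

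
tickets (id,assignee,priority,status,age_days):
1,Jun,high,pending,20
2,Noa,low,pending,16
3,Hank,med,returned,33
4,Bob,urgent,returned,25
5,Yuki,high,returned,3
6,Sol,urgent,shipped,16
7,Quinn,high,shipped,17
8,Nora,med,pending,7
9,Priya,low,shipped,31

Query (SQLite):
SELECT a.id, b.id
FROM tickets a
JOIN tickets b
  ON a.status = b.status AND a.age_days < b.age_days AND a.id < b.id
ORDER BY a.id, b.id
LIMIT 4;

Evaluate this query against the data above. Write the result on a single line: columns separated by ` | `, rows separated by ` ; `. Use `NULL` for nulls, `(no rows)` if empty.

6 | 7 ; 6 | 9 ; 7 | 9

Pairs (a,b) with same status, a.age_days < b.age_days, a.id < b.id.
status groups: pending:{1,2,8} returned:{3,4,5} shipped:{6,7,9}
Ordered by (a.id, b.id); first 4.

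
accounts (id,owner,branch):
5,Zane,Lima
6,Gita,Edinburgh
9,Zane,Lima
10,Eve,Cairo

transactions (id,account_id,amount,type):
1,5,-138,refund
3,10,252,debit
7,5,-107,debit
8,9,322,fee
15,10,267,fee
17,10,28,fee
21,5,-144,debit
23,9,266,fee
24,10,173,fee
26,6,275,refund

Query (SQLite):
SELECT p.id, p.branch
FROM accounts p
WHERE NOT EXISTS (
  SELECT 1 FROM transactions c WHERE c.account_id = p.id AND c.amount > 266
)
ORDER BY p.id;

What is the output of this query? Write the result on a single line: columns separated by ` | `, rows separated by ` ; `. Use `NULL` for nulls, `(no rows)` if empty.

5 | Lima

For each accounts row, check whether any transactions with matching account_id has amount > 266.
Keep rows where that is false.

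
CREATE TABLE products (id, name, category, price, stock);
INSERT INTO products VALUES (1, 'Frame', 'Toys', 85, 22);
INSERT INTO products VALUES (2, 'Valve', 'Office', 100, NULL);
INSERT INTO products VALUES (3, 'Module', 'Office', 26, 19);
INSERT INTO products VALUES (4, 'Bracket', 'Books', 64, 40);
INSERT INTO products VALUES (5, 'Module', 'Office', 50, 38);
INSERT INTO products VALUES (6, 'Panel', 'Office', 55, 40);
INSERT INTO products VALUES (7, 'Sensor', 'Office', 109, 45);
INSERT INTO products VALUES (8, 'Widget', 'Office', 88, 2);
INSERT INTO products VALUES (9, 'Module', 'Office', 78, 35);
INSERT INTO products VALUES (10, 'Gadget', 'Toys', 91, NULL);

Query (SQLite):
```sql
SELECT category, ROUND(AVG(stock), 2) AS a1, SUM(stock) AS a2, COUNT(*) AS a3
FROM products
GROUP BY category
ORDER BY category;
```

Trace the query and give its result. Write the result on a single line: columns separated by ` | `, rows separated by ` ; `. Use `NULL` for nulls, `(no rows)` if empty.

Books | 40 | 40 | 1 ; Office | 29.83 | 179 | 7 ; Toys | 22 | 22 | 2

Group products by category.
Per group compute: ROUND(AVG(stock), 2), SUM(stock), COUNT(*).
  Books: ids {4} → ROUND(AVG(stock), 2)=40, SUM(stock)=40, COUNT(*)=1
  Office: ids {2, 3, 5, 6, 7, 8, 9} → ROUND(AVG(stock), 2)=29.83, SUM(stock)=179, COUNT(*)=7
  Toys: ids {1, 10} → ROUND(AVG(stock), 2)=22, SUM(stock)=22, COUNT(*)=2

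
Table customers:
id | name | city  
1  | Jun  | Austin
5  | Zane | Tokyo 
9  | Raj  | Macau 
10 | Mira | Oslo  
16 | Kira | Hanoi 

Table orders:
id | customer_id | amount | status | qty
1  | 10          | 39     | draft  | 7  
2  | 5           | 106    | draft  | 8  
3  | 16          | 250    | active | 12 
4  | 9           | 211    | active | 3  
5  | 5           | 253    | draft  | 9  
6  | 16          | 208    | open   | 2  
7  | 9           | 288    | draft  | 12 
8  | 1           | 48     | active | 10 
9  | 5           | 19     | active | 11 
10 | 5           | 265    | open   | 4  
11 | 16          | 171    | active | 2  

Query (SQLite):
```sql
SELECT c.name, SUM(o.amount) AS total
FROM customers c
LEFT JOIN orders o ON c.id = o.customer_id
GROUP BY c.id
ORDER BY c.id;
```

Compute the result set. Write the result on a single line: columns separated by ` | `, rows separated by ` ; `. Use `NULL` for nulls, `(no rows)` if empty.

Jun | 48 ; Zane | 643 ; Raj | 499 ; Mira | 39 ; Kira | 629

LEFT JOIN keeps every customers row; unmatched ones get NULL for orders columns.
Group by customers.id and compute SUM(o.amount). SUM over an all-NULL group is NULL.
  1: ids {8} → SUM(o.amount)=48
  5: ids {2, 5, 9, 10} → SUM(o.amount)=643
  9: ids {4, 7} → SUM(o.amount)=499
  10: ids {1} → SUM(o.amount)=39
  16: ids {3, 6, 11} → SUM(o.amount)=629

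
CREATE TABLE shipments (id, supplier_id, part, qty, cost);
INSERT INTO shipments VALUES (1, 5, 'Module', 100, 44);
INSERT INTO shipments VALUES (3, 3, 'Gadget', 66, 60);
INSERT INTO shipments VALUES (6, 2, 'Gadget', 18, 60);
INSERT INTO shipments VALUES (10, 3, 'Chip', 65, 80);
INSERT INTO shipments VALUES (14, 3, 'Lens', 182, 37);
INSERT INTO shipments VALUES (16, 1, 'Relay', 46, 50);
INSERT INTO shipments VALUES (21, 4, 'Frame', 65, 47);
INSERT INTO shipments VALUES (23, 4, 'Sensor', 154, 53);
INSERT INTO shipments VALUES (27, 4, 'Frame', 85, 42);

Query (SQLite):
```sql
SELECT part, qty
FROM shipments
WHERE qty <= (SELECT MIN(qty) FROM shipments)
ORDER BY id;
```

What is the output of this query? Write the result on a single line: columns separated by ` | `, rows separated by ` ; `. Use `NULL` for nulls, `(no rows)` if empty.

Scalar subquery: MIN(qty) over all shipments rows = 18.
Keep rows where qty <= that value.

Gadget | 18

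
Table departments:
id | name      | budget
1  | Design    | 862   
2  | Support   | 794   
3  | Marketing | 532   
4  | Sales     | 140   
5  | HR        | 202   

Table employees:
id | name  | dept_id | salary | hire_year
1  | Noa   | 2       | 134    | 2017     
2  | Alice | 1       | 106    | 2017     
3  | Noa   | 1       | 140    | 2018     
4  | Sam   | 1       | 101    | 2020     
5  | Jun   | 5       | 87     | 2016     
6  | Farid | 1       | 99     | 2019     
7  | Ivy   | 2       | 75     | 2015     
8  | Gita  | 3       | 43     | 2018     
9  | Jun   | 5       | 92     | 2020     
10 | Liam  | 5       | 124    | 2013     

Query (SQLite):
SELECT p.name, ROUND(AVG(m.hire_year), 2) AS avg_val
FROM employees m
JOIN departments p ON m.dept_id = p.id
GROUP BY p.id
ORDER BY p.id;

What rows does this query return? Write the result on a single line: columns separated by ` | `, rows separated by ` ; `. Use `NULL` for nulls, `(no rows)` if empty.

Design | 2018.5 ; Support | 2016 ; Marketing | 2018 ; HR | 2016.33

Join each employees row to its departments via dept_id.
Group joined rows by departments.id; compute ROUND(AVG(m.hire_year), 2) per group.
  1: ids {2, 3, 4, 6} → ROUND(AVG(m.hire_year), 2)=2018.5
  2: ids {1, 7} → ROUND(AVG(m.hire_year), 2)=2016
  3: ids {8} → ROUND(AVG(m.hire_year), 2)=2018
  5: ids {5, 9, 10} → ROUND(AVG(m.hire_year), 2)=2016.33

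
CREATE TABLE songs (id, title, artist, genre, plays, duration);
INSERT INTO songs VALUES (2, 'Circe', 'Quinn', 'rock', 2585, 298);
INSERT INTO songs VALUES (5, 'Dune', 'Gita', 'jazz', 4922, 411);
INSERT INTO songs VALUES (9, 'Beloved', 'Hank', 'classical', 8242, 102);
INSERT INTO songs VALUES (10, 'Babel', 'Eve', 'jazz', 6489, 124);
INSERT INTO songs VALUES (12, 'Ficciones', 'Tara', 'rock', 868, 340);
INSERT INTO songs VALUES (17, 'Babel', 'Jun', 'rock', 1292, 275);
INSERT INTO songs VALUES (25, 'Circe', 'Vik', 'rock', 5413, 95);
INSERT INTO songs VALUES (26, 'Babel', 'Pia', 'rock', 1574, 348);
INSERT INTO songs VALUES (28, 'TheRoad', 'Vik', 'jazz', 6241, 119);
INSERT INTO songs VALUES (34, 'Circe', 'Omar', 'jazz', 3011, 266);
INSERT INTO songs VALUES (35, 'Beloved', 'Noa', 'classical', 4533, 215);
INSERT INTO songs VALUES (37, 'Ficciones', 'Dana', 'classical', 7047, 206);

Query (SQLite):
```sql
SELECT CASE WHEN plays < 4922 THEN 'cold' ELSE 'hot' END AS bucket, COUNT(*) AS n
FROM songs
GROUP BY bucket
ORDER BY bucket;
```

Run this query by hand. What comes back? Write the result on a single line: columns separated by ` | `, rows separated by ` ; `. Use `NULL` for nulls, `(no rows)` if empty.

Bucket rows by plays < 4922 → 'cold' else 'hot'; count each bucket.

cold | 6 ; hot | 6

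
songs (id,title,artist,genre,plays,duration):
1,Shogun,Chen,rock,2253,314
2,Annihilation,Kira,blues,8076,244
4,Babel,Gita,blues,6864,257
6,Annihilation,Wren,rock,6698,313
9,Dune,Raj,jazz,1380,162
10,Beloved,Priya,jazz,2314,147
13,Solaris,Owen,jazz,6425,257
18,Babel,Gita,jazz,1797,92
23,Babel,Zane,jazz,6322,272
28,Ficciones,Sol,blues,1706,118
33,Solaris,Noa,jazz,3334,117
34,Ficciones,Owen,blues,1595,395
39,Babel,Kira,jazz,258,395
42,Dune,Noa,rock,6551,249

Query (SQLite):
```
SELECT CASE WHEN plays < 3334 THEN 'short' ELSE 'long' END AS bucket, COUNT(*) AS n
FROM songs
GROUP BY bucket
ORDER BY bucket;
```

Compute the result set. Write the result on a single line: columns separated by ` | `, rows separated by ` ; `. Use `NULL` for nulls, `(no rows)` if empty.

Bucket rows by plays < 3334 → 'short' else 'long'; count each bucket.

long | 7 ; short | 7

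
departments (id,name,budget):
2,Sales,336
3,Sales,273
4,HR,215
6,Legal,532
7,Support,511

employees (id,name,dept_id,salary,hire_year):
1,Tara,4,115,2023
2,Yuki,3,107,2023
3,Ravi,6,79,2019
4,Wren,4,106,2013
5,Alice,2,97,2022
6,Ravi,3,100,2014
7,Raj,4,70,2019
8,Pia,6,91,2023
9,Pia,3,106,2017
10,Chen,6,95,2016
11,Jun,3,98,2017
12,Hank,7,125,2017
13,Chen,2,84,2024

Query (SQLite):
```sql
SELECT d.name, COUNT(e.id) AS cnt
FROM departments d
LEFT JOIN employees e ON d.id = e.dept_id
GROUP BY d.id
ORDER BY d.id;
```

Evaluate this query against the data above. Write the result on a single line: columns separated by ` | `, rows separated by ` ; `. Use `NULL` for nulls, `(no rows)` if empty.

LEFT JOIN keeps every departments row; unmatched ones get NULL for employees columns.
Group by departments.id and compute COUNT(e.id). COUNT(col) of an all-NULL group is 0.
  2: ids {5, 13} → COUNT(e.id)=2
  3: ids {2, 6, 9, 11} → COUNT(e.id)=4
  4: ids {1, 4, 7} → COUNT(e.id)=3
  6: ids {3, 8, 10} → COUNT(e.id)=3
  7: ids {12} → COUNT(e.id)=1

Sales | 2 ; Sales | 4 ; HR | 3 ; Legal | 3 ; Support | 1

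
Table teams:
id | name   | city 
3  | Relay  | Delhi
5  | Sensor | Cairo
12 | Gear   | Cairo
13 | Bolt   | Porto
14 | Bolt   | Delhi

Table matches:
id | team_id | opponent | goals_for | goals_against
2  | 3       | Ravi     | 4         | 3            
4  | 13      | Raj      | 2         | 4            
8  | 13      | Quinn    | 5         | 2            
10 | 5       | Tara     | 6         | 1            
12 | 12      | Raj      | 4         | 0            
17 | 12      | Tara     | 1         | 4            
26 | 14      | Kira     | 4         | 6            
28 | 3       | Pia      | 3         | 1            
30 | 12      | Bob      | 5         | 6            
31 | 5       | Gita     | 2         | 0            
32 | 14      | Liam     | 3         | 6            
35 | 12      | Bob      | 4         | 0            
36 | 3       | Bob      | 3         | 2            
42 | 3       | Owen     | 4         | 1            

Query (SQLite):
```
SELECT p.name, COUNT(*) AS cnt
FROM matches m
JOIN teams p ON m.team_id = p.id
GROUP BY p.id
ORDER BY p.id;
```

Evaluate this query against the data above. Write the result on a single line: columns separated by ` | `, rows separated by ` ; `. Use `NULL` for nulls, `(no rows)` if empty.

Relay | 4 ; Sensor | 2 ; Gear | 4 ; Bolt | 2 ; Bolt | 2

Join each matches row to its teams via team_id.
Group joined rows by teams.id; compute COUNT(*) per group.
  3: ids {2, 28, 36, 42} → COUNT(*)=4
  5: ids {10, 31} → COUNT(*)=2
  12: ids {12, 17, 30, 35} → COUNT(*)=4
  13: ids {4, 8} → COUNT(*)=2
  14: ids {26, 32} → COUNT(*)=2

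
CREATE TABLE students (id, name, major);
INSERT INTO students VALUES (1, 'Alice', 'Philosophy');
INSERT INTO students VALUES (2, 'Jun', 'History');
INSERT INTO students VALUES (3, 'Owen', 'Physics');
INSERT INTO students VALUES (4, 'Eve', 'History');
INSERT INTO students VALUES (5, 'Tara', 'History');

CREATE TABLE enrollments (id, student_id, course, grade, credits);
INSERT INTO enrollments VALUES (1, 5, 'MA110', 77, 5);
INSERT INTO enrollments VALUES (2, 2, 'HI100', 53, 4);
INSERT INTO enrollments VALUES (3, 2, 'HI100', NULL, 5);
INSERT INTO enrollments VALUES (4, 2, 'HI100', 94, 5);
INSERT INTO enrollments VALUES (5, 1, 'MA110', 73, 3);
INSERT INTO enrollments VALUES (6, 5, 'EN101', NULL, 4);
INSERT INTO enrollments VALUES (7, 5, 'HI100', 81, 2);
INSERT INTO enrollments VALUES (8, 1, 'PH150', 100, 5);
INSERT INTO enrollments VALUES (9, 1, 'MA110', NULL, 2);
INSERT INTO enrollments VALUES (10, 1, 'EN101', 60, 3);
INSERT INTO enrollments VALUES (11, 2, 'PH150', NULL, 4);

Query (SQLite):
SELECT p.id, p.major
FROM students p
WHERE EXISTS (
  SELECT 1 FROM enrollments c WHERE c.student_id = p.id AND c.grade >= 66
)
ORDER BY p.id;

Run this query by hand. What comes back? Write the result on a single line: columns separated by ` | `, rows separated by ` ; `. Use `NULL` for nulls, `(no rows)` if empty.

For each students row, check whether any enrollments with matching student_id has grade >= 66.
Keep rows where that is true.

1 | Philosophy ; 2 | History ; 5 | History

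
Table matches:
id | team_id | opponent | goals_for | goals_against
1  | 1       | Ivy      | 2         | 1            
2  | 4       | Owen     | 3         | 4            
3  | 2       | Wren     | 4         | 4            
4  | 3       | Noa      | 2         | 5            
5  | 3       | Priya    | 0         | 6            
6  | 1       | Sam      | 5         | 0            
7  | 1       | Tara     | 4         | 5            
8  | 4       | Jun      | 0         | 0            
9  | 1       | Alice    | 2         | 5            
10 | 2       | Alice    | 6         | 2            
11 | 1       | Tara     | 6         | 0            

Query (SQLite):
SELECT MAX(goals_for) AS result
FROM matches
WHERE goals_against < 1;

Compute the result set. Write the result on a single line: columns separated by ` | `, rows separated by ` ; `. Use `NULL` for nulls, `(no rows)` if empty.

6

Rows where goals_against < 1 → goals_for values: [5, 0, 6].
MAX of non-NULL values = 6.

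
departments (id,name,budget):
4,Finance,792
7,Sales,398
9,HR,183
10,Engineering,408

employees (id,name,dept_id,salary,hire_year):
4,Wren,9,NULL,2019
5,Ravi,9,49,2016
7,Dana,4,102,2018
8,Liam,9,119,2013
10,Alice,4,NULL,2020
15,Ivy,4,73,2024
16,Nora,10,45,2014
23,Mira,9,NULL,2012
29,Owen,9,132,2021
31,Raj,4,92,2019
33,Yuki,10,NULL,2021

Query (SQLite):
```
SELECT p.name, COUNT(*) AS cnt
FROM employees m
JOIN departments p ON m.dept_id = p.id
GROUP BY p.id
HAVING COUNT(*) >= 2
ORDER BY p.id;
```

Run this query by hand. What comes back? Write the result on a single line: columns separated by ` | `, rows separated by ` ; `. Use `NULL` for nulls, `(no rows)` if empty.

Join each employees row to its departments via dept_id.
Group joined rows by departments.id; compute COUNT(*) per group.
HAVING: keep groups with count ≥ 2.
  4: ids {7, 10, 15, 31} → COUNT(*)=4
  9: ids {4, 5, 8, 23, 29} → COUNT(*)=5
  10: ids {16, 33} → COUNT(*)=2

Finance | 4 ; HR | 5 ; Engineering | 2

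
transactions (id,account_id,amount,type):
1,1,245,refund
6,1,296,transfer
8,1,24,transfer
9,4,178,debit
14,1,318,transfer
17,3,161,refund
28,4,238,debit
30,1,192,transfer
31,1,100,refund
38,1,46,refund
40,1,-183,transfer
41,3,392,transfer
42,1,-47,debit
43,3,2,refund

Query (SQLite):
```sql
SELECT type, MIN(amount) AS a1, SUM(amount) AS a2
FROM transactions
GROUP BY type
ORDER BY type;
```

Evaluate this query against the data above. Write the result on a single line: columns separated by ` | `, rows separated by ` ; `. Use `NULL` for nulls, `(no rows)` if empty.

Group transactions by type.
Per group compute: MIN(amount), SUM(amount).
  debit: ids {9, 28, 42} → MIN(amount)=-47, SUM(amount)=369
  refund: ids {1, 17, 31, 38, 43} → MIN(amount)=2, SUM(amount)=554
  transfer: ids {6, 8, 14, 30, 40, 41} → MIN(amount)=-183, SUM(amount)=1039

debit | -47 | 369 ; refund | 2 | 554 ; transfer | -183 | 1039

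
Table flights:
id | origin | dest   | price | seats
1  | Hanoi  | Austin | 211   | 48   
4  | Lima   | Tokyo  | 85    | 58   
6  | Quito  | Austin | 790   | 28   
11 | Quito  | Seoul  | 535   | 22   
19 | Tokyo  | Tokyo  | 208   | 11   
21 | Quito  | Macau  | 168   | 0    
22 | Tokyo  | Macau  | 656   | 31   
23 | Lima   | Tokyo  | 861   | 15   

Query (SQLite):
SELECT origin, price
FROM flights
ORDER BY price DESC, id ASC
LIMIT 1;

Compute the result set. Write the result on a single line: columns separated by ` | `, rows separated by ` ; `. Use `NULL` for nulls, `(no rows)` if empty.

Sort by price desc, tiebreak id asc: (861, id=23), (790, id=6), (656, id=22), (535, id=11) …. Take first 1.

Lima | 861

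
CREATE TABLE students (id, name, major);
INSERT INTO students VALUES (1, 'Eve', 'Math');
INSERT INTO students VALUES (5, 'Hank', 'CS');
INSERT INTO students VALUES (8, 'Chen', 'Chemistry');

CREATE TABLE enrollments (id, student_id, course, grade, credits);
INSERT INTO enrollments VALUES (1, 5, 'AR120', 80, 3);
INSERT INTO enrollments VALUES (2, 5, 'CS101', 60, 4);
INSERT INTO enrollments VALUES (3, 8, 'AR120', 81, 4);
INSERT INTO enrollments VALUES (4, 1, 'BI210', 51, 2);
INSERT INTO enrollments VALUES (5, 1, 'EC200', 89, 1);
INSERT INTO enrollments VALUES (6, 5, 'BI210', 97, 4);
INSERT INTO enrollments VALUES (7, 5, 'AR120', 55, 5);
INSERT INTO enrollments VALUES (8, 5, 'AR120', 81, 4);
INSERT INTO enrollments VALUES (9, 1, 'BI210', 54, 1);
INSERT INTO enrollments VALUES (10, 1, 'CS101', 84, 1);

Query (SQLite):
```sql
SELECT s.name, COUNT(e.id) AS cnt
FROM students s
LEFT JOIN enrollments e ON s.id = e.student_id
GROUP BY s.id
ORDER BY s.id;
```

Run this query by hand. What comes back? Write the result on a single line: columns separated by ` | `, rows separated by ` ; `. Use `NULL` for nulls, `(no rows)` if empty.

Eve | 4 ; Hank | 5 ; Chen | 1

LEFT JOIN keeps every students row; unmatched ones get NULL for enrollments columns.
Group by students.id and compute COUNT(e.id). COUNT(col) of an all-NULL group is 0.
  1: ids {4, 5, 9, 10} → COUNT(e.id)=4
  5: ids {1, 2, 6, 7, 8} → COUNT(e.id)=5
  8: ids {3} → COUNT(e.id)=1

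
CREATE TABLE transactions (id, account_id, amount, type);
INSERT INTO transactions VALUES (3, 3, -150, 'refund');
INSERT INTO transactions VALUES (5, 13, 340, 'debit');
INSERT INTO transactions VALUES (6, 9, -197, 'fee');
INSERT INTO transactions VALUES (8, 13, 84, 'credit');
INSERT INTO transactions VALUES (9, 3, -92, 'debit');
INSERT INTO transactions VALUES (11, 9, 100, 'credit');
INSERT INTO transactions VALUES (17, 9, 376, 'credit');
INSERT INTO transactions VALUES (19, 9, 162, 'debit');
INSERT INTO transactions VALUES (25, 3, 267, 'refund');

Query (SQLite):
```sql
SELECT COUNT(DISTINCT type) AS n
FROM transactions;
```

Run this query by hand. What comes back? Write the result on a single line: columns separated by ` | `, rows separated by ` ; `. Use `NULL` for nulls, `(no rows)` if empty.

4

Count distinct non-NULL type values.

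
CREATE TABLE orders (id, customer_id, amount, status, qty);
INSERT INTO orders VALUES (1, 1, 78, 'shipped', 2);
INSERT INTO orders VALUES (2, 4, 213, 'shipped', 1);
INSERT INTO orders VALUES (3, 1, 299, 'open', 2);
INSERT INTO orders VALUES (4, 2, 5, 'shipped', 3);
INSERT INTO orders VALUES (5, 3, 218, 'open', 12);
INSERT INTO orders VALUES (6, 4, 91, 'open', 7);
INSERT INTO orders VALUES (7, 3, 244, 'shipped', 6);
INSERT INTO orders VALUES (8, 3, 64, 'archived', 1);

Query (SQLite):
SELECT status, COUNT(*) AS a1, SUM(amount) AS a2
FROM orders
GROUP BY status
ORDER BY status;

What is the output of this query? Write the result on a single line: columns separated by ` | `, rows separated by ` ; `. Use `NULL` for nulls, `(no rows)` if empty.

Group orders by status.
Per group compute: COUNT(*), SUM(amount).
  archived: ids {8} → COUNT(*)=1, SUM(amount)=64
  open: ids {3, 5, 6} → COUNT(*)=3, SUM(amount)=608
  shipped: ids {1, 2, 4, 7} → COUNT(*)=4, SUM(amount)=540

archived | 1 | 64 ; open | 3 | 608 ; shipped | 4 | 540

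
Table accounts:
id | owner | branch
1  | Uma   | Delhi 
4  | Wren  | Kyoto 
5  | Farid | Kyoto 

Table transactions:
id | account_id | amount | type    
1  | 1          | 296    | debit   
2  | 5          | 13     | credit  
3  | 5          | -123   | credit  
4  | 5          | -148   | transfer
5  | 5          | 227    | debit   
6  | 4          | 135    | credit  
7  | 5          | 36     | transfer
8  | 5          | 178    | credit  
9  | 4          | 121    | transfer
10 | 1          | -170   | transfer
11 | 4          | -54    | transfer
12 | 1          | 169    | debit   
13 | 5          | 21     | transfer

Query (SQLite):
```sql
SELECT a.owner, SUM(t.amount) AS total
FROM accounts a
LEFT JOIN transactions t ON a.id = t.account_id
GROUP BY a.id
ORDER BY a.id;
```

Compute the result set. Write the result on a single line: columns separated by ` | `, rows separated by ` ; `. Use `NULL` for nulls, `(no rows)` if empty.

Uma | 295 ; Wren | 202 ; Farid | 204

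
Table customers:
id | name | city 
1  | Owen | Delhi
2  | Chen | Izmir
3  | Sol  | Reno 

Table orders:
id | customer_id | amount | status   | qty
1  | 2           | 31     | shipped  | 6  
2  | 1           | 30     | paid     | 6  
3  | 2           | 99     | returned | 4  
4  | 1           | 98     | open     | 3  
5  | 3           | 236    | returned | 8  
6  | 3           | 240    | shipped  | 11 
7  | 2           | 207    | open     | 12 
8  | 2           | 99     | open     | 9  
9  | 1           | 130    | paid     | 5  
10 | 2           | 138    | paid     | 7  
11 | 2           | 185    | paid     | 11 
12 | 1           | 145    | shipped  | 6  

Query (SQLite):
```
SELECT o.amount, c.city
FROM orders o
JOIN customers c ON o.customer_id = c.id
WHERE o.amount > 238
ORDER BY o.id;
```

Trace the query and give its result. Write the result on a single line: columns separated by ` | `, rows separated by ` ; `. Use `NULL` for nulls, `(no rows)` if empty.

240 | Reno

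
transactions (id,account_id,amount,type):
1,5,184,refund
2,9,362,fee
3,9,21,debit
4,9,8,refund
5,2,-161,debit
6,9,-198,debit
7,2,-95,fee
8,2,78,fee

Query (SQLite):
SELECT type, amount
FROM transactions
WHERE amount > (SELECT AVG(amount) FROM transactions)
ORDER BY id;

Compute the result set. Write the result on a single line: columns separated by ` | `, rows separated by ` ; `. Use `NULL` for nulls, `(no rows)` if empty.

refund | 184 ; fee | 362 ; fee | 78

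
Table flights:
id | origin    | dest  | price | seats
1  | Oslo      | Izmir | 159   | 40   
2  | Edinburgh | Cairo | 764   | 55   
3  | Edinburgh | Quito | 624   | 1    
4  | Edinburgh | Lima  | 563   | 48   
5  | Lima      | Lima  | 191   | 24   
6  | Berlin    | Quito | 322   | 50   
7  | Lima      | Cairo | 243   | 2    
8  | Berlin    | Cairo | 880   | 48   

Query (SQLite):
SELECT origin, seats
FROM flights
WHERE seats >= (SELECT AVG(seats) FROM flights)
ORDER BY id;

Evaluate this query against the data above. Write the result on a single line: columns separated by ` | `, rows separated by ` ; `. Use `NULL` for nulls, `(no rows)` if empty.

Scalar subquery: AVG(seats) over all flights rows = 33.5.
Keep rows where seats >= that value.

Oslo | 40 ; Edinburgh | 55 ; Edinburgh | 48 ; Berlin | 50 ; Berlin | 48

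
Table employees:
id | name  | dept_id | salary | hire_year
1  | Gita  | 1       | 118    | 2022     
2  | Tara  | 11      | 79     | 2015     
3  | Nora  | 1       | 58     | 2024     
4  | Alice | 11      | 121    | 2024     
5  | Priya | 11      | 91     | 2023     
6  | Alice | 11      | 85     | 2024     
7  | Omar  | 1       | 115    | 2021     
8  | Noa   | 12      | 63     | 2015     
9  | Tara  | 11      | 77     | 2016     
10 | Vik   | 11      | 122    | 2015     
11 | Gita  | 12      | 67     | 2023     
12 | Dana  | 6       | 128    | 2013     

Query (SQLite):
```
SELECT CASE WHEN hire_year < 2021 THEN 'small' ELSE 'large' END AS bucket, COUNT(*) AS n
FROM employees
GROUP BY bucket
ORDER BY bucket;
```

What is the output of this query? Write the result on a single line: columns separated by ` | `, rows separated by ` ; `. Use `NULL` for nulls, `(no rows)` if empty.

large | 7 ; small | 5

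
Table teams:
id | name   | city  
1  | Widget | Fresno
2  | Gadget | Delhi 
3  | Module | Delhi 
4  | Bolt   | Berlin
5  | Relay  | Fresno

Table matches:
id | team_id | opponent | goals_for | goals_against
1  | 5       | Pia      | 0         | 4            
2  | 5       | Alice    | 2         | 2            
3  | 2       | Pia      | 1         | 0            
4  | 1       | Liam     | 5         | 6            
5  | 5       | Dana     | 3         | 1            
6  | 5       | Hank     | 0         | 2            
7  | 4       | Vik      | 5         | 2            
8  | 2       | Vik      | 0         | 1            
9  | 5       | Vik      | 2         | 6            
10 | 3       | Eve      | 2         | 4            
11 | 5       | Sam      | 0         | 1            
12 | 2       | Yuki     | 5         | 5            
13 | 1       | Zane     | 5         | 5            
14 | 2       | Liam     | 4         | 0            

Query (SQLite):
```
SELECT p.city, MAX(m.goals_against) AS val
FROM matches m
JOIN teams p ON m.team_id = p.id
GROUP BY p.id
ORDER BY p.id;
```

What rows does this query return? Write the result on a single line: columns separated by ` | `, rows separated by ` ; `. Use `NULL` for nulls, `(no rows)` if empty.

Join each matches row to its teams via team_id.
Group joined rows by teams.id; compute MAX(m.goals_against) per group.
  1: ids {4, 13} → MAX(m.goals_against)=6
  2: ids {3, 8, 12, 14} → MAX(m.goals_against)=5
  3: ids {10} → MAX(m.goals_against)=4
  4: ids {7} → MAX(m.goals_against)=2
  5: ids {1, 2, 5, 6, 9, 11} → MAX(m.goals_against)=6

Fresno | 6 ; Delhi | 5 ; Delhi | 4 ; Berlin | 2 ; Fresno | 6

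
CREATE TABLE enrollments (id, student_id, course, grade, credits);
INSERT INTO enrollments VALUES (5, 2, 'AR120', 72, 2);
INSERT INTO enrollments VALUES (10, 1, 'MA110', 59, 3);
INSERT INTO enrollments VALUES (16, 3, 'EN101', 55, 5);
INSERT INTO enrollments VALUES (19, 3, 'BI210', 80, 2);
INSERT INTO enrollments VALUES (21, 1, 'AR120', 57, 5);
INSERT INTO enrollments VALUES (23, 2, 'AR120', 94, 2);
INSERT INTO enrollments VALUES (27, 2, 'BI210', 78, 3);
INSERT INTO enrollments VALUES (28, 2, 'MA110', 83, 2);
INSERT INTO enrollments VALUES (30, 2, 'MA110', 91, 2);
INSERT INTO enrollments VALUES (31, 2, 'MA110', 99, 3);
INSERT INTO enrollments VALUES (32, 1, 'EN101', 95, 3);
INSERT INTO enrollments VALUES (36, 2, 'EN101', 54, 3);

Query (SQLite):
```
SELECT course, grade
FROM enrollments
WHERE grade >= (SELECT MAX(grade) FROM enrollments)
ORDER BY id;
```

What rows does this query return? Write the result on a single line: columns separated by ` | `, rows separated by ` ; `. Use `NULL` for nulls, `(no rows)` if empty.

Scalar subquery: MAX(grade) over all enrollments rows = 99.
Keep rows where grade >= that value.

MA110 | 99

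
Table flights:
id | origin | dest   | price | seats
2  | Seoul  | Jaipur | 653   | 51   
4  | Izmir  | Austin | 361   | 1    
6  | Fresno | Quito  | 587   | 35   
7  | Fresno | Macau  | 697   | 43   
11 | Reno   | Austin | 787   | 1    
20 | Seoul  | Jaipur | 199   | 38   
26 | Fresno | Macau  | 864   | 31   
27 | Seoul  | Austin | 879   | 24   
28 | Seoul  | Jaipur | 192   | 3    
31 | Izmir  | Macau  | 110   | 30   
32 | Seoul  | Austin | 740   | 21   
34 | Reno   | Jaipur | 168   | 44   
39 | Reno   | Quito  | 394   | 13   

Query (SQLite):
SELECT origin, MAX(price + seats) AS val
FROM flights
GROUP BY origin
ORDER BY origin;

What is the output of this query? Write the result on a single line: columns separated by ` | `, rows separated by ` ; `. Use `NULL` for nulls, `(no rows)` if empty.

For each row compute price + seats.
Group by origin; take MAX of the expression per group.
  Fresno: ids {6, 7, 26} → MAX(price + seats)=895
  Izmir: ids {4, 31} → MAX(price + seats)=362
  Reno: ids {11, 34, 39} → MAX(price + seats)=788
  Seoul: ids {2, 20, 27, 28, 32} → MAX(price + seats)=903

Fresno | 895 ; Izmir | 362 ; Reno | 788 ; Seoul | 903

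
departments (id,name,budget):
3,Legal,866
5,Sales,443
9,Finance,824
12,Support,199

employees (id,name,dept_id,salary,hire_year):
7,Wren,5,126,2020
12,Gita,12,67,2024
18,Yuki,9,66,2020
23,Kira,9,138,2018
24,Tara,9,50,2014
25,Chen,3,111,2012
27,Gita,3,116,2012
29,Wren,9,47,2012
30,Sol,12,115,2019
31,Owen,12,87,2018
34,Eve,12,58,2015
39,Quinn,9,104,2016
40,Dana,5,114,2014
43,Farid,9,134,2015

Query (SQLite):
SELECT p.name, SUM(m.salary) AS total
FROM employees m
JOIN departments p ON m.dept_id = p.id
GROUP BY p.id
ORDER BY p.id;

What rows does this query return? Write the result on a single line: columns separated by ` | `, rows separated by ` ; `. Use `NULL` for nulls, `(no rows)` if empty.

Legal | 227 ; Sales | 240 ; Finance | 539 ; Support | 327

Join each employees row to its departments via dept_id.
Group joined rows by departments.id; compute SUM(m.salary) per group.
  3: ids {25, 27} → SUM(m.salary)=227
  5: ids {7, 40} → SUM(m.salary)=240
  9: ids {18, 23, 24, 29, 39, 43} → SUM(m.salary)=539
  12: ids {12, 30, 31, 34} → SUM(m.salary)=327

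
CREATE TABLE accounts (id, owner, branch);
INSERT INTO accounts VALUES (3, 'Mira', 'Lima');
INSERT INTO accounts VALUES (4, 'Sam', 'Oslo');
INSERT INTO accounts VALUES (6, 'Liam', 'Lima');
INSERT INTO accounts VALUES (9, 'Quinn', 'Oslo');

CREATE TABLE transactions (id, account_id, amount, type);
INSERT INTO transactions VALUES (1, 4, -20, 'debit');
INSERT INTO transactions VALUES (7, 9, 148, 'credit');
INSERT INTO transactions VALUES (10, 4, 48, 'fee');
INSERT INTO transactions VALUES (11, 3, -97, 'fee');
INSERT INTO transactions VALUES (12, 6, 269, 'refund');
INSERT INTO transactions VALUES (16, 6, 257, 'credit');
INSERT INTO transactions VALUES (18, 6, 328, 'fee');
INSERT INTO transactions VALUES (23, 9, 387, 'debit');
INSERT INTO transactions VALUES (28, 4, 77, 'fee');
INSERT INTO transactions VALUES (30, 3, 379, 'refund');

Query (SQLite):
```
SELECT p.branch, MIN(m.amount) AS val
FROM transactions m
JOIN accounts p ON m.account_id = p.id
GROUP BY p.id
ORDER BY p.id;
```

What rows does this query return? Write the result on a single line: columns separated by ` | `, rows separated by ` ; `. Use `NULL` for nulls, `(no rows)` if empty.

Lima | -97 ; Oslo | -20 ; Lima | 257 ; Oslo | 148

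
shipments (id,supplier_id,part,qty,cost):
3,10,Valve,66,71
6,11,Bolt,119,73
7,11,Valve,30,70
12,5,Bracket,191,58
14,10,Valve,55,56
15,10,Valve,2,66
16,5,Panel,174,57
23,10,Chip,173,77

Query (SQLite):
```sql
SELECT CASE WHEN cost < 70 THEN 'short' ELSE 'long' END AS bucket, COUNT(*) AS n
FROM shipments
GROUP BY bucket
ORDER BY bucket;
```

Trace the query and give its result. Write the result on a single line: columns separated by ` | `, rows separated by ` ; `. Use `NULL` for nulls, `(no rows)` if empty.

long | 4 ; short | 4

Bucket rows by cost < 70 → 'short' else 'long'; count each bucket.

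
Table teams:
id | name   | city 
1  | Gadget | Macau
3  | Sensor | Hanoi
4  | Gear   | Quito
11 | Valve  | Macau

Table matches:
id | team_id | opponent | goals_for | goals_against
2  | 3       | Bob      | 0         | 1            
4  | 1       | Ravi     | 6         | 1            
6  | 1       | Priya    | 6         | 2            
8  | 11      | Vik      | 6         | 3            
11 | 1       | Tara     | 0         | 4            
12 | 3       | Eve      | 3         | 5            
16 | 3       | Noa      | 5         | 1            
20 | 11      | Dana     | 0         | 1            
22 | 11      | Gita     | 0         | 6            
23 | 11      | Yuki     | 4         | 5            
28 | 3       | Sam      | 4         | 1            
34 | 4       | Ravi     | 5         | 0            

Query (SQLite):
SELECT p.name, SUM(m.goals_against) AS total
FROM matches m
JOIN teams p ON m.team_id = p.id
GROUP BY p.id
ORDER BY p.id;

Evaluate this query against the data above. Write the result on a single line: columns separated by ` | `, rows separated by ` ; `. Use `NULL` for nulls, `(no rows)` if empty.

Gadget | 7 ; Sensor | 8 ; Gear | 0 ; Valve | 15

Join each matches row to its teams via team_id.
Group joined rows by teams.id; compute SUM(m.goals_against) per group.
  1: ids {4, 6, 11} → SUM(m.goals_against)=7
  3: ids {2, 12, 16, 28} → SUM(m.goals_against)=8
  4: ids {34} → SUM(m.goals_against)=0
  11: ids {8, 20, 22, 23} → SUM(m.goals_against)=15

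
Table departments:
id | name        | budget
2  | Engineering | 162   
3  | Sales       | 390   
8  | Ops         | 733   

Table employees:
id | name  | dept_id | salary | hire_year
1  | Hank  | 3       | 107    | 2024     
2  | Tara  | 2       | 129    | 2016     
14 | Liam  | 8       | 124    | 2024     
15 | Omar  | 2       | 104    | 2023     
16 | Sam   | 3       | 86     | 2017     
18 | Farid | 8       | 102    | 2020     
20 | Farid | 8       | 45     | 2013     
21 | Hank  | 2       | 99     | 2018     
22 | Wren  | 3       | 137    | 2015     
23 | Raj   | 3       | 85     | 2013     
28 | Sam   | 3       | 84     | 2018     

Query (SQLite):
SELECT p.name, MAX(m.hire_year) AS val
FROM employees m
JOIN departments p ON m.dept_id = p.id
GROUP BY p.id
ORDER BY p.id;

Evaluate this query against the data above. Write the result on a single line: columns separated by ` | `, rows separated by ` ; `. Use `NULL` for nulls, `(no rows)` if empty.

Join each employees row to its departments via dept_id.
Group joined rows by departments.id; compute MAX(m.hire_year) per group.
  2: ids {2, 15, 21} → MAX(m.hire_year)=2023
  3: ids {1, 16, 22, 23, 28} → MAX(m.hire_year)=2024
  8: ids {14, 18, 20} → MAX(m.hire_year)=2024

Engineering | 2023 ; Sales | 2024 ; Ops | 2024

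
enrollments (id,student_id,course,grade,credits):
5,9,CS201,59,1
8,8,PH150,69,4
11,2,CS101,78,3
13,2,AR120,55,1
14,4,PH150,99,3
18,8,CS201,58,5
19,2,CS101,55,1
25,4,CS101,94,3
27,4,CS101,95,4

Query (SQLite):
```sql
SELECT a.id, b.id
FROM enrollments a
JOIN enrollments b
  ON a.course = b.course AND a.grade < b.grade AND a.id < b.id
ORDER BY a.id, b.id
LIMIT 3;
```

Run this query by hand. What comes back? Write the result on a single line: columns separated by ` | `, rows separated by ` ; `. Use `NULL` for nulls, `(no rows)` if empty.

Pairs (a,b) with same course, a.grade < b.grade, a.id < b.id.
course groups: AR120:{13} CS101:{11,19,25,27} CS201:{5,18} PH150:{8,14}
Ordered by (a.id, b.id); first 3.

8 | 14 ; 11 | 25 ; 11 | 27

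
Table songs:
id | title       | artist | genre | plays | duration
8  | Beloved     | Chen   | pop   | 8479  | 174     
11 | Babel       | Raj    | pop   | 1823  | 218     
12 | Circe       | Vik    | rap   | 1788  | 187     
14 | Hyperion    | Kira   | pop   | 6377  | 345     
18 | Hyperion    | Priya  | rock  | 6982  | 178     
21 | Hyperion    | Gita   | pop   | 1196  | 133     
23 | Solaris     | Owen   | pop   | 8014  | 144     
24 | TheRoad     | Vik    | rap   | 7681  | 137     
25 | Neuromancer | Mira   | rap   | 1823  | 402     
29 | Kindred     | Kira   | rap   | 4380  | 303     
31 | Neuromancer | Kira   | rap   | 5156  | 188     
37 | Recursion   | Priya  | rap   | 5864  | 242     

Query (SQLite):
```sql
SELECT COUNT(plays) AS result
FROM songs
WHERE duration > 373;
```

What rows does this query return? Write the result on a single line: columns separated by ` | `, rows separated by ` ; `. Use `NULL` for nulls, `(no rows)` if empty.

Rows where duration > 373 → plays values: [1823].
COUNT(plays) counts non-NULL values → 1.

1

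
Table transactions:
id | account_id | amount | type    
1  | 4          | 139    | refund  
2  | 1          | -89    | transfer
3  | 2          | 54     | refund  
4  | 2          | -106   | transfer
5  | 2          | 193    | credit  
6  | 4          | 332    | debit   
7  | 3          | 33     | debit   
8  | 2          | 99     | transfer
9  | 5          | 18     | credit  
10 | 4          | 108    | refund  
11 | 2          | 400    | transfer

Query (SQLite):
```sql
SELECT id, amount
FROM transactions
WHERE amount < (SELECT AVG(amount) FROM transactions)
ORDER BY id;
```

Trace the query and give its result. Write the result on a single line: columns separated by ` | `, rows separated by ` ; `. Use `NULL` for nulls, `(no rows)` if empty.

Scalar subquery: AVG(amount) over all transactions rows = 107.363636 (≈; comparison uses full precision).
Keep rows where amount < that value.

2 | -89 ; 3 | 54 ; 4 | -106 ; 7 | 33 ; 8 | 99 ; 9 | 18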